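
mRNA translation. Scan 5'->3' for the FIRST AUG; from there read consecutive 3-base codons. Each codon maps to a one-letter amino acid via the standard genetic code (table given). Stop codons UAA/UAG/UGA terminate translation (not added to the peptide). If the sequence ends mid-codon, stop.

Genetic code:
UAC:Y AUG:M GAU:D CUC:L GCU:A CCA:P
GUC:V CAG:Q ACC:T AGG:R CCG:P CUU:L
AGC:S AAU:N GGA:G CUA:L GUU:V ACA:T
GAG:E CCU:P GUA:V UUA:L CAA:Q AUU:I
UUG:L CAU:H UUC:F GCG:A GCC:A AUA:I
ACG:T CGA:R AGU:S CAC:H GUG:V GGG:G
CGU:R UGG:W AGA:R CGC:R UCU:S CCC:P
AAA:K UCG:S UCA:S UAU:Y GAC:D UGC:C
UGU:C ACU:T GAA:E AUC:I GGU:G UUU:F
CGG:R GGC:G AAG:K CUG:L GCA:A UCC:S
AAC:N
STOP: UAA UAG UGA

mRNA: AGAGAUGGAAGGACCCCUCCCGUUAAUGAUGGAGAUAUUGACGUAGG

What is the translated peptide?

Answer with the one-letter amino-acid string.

start AUG at pos 4
pos 4: AUG -> M; peptide=M
pos 7: GAA -> E; peptide=ME
pos 10: GGA -> G; peptide=MEG
pos 13: CCC -> P; peptide=MEGP
pos 16: CUC -> L; peptide=MEGPL
pos 19: CCG -> P; peptide=MEGPLP
pos 22: UUA -> L; peptide=MEGPLPL
pos 25: AUG -> M; peptide=MEGPLPLM
pos 28: AUG -> M; peptide=MEGPLPLMM
pos 31: GAG -> E; peptide=MEGPLPLMME
pos 34: AUA -> I; peptide=MEGPLPLMMEI
pos 37: UUG -> L; peptide=MEGPLPLMMEIL
pos 40: ACG -> T; peptide=MEGPLPLMMEILT
pos 43: UAG -> STOP

Answer: MEGPLPLMMEILT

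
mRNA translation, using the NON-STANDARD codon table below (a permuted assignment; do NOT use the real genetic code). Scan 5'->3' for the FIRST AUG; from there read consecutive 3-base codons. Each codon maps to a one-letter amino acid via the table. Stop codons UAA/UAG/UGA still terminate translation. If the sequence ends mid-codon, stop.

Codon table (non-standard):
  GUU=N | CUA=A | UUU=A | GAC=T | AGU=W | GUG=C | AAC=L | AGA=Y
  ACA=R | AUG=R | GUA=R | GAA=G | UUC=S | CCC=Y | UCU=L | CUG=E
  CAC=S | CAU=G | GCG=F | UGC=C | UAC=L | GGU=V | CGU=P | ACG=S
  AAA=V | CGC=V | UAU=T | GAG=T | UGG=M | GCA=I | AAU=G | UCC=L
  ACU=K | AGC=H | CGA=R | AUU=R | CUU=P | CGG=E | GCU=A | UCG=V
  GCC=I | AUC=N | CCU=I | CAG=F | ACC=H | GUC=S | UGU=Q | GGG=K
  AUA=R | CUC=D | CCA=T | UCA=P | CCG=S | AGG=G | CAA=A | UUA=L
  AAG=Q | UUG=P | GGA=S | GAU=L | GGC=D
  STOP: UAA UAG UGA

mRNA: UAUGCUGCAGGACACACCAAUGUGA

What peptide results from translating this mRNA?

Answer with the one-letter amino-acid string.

start AUG at pos 1
pos 1: AUG -> R; peptide=R
pos 4: CUG -> E; peptide=RE
pos 7: CAG -> F; peptide=REF
pos 10: GAC -> T; peptide=REFT
pos 13: ACA -> R; peptide=REFTR
pos 16: CCA -> T; peptide=REFTRT
pos 19: AUG -> R; peptide=REFTRTR
pos 22: UGA -> STOP

Answer: REFTRTR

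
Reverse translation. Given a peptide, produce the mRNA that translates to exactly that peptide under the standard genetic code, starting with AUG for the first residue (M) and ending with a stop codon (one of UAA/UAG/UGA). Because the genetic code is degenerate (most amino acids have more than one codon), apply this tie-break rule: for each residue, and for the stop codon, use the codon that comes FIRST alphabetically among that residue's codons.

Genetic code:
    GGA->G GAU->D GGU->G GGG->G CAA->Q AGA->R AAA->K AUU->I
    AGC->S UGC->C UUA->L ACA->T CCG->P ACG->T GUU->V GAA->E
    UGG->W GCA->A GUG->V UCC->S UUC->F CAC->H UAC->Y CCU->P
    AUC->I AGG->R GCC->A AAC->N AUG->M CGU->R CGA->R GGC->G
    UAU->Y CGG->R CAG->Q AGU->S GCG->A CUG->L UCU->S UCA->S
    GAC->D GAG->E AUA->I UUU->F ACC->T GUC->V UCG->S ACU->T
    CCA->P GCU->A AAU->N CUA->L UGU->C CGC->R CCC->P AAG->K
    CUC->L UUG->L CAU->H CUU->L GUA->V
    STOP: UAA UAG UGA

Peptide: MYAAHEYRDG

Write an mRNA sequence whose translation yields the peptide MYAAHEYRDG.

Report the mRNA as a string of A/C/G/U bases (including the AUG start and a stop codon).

residue 1: M -> AUG (start codon)
residue 2: Y codons sorted = UAC,UAU -> pick first = UAC
residue 3: A codons sorted = GCA,GCC,GCG,GCU -> pick first = GCA
residue 4: A codons sorted = GCA,GCC,GCG,GCU -> pick first = GCA
residue 5: H codons sorted = CAC,CAU -> pick first = CAC
residue 6: E codons sorted = GAA,GAG -> pick first = GAA
residue 7: Y codons sorted = UAC,UAU -> pick first = UAC
residue 8: R codons sorted = AGA,AGG,CGA,CGC,CGG,CGU -> pick first = AGA
residue 9: D codons sorted = GAC,GAU -> pick first = GAC
residue 10: G codons sorted = GGA,GGC,GGG,GGU -> pick first = GGA
terminator: stop codons sorted = UAA,UAG,UGA -> pick first = UAA

Answer: mRNA: AUGUACGCAGCACACGAAUACAGAGACGGAUAA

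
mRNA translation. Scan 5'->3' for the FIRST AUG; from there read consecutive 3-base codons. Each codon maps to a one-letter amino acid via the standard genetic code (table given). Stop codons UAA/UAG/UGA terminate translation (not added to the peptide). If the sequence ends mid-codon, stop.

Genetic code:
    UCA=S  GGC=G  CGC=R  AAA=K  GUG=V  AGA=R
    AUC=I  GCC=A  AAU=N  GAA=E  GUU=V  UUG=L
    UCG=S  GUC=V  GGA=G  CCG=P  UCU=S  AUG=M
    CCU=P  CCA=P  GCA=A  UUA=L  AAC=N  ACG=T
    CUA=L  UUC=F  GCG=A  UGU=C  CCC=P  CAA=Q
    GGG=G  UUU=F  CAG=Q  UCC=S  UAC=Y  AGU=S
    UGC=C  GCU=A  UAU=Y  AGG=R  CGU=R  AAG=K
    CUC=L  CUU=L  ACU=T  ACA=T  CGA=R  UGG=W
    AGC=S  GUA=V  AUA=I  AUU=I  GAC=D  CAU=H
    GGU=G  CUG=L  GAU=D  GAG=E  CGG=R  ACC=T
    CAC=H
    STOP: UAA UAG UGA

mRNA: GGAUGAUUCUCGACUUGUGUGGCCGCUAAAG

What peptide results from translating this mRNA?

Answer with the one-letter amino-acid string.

start AUG at pos 2
pos 2: AUG -> M; peptide=M
pos 5: AUU -> I; peptide=MI
pos 8: CUC -> L; peptide=MIL
pos 11: GAC -> D; peptide=MILD
pos 14: UUG -> L; peptide=MILDL
pos 17: UGU -> C; peptide=MILDLC
pos 20: GGC -> G; peptide=MILDLCG
pos 23: CGC -> R; peptide=MILDLCGR
pos 26: UAA -> STOP

Answer: MILDLCGR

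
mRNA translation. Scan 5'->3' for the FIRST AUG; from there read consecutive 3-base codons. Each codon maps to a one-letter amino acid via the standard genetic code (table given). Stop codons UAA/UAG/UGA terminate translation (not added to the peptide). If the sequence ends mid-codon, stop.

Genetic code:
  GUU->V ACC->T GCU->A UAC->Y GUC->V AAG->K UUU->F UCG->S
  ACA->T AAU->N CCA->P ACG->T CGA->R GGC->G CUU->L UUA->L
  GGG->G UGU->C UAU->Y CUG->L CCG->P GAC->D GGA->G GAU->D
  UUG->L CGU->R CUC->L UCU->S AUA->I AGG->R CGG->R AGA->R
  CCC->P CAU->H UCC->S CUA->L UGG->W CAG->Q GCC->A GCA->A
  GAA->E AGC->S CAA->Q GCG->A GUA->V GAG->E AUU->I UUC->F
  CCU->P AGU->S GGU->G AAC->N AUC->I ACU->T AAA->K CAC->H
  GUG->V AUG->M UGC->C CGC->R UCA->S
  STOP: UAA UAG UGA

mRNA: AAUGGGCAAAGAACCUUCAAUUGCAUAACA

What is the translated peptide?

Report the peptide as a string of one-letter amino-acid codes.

Answer: MGKEPSIA

Derivation:
start AUG at pos 1
pos 1: AUG -> M; peptide=M
pos 4: GGC -> G; peptide=MG
pos 7: AAA -> K; peptide=MGK
pos 10: GAA -> E; peptide=MGKE
pos 13: CCU -> P; peptide=MGKEP
pos 16: UCA -> S; peptide=MGKEPS
pos 19: AUU -> I; peptide=MGKEPSI
pos 22: GCA -> A; peptide=MGKEPSIA
pos 25: UAA -> STOP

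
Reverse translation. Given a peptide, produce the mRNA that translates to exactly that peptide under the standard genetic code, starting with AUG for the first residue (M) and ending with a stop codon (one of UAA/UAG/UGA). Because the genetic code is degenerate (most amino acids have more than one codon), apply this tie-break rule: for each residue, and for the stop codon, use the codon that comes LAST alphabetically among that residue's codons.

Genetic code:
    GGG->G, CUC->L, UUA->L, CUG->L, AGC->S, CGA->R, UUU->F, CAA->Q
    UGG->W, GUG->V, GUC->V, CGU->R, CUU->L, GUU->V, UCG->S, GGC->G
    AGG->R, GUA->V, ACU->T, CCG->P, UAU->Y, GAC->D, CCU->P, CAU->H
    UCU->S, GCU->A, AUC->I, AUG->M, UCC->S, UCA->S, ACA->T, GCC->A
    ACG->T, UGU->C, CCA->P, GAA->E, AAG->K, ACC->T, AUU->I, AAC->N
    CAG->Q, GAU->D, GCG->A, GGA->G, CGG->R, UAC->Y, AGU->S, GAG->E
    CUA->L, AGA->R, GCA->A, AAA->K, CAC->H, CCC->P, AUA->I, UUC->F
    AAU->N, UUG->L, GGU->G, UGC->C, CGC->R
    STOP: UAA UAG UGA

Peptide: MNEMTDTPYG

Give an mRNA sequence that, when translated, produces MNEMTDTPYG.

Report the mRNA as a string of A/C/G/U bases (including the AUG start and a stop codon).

Answer: mRNA: AUGAAUGAGAUGACUGAUACUCCUUAUGGUUGA

Derivation:
residue 1: M -> AUG (start codon)
residue 2: N codons sorted = AAC,AAU -> pick last = AAU
residue 3: E codons sorted = GAA,GAG -> pick last = GAG
residue 4: M -> AUG (only codon)
residue 5: T codons sorted = ACA,ACC,ACG,ACU -> pick last = ACU
residue 6: D codons sorted = GAC,GAU -> pick last = GAU
residue 7: T codons sorted = ACA,ACC,ACG,ACU -> pick last = ACU
residue 8: P codons sorted = CCA,CCC,CCG,CCU -> pick last = CCU
residue 9: Y codons sorted = UAC,UAU -> pick last = UAU
residue 10: G codons sorted = GGA,GGC,GGG,GGU -> pick last = GGU
terminator: stop codons sorted = UAA,UAG,UGA -> pick last = UGA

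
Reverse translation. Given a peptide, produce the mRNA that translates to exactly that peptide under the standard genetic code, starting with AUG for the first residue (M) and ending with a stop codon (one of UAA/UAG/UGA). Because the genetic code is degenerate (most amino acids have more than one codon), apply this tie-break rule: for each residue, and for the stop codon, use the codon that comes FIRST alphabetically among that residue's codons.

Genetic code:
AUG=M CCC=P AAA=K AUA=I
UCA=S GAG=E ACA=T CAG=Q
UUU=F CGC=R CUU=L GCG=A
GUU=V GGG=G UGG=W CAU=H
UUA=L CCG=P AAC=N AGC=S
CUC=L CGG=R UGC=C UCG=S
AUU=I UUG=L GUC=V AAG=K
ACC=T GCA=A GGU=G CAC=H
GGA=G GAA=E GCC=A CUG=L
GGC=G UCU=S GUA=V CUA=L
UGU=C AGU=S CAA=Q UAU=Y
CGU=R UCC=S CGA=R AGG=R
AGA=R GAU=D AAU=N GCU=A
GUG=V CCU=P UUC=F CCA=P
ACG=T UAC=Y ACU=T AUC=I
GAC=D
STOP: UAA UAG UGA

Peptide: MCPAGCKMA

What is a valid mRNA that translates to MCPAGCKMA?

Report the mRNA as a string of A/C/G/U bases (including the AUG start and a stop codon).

residue 1: M -> AUG (start codon)
residue 2: C codons sorted = UGC,UGU -> pick first = UGC
residue 3: P codons sorted = CCA,CCC,CCG,CCU -> pick first = CCA
residue 4: A codons sorted = GCA,GCC,GCG,GCU -> pick first = GCA
residue 5: G codons sorted = GGA,GGC,GGG,GGU -> pick first = GGA
residue 6: C codons sorted = UGC,UGU -> pick first = UGC
residue 7: K codons sorted = AAA,AAG -> pick first = AAA
residue 8: M -> AUG (only codon)
residue 9: A codons sorted = GCA,GCC,GCG,GCU -> pick first = GCA
terminator: stop codons sorted = UAA,UAG,UGA -> pick first = UAA

Answer: mRNA: AUGUGCCCAGCAGGAUGCAAAAUGGCAUAA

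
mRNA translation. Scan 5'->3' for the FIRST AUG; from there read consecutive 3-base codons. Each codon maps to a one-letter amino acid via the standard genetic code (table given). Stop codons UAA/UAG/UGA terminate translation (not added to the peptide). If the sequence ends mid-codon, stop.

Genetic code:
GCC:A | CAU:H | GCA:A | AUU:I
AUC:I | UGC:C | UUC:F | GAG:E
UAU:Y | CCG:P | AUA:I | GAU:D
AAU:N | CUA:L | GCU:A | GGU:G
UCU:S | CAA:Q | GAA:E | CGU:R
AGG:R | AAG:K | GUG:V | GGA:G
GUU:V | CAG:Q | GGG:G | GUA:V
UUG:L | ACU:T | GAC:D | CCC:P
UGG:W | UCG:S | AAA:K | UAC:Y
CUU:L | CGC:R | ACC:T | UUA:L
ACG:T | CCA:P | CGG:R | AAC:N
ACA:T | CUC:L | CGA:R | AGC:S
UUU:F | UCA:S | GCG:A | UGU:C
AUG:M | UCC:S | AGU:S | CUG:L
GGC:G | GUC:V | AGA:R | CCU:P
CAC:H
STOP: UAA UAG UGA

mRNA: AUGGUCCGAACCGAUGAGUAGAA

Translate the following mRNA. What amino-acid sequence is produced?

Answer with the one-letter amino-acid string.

start AUG at pos 0
pos 0: AUG -> M; peptide=M
pos 3: GUC -> V; peptide=MV
pos 6: CGA -> R; peptide=MVR
pos 9: ACC -> T; peptide=MVRT
pos 12: GAU -> D; peptide=MVRTD
pos 15: GAG -> E; peptide=MVRTDE
pos 18: UAG -> STOP

Answer: MVRTDE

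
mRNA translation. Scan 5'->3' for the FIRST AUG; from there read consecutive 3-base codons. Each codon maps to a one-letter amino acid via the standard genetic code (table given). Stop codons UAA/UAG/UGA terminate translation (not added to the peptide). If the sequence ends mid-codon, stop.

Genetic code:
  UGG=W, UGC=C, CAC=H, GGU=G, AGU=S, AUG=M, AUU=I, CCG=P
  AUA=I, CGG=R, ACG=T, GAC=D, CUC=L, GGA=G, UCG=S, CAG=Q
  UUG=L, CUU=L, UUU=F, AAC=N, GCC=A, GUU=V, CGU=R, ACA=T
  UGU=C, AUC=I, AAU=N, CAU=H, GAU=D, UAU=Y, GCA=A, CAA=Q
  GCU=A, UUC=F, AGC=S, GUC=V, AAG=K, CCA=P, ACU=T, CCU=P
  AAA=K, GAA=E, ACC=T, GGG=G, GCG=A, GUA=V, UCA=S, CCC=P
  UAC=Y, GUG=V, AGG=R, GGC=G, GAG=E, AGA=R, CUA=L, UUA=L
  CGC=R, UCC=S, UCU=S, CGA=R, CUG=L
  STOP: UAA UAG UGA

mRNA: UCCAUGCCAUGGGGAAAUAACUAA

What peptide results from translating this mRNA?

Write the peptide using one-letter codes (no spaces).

Answer: MPWGNN

Derivation:
start AUG at pos 3
pos 3: AUG -> M; peptide=M
pos 6: CCA -> P; peptide=MP
pos 9: UGG -> W; peptide=MPW
pos 12: GGA -> G; peptide=MPWG
pos 15: AAU -> N; peptide=MPWGN
pos 18: AAC -> N; peptide=MPWGNN
pos 21: UAA -> STOP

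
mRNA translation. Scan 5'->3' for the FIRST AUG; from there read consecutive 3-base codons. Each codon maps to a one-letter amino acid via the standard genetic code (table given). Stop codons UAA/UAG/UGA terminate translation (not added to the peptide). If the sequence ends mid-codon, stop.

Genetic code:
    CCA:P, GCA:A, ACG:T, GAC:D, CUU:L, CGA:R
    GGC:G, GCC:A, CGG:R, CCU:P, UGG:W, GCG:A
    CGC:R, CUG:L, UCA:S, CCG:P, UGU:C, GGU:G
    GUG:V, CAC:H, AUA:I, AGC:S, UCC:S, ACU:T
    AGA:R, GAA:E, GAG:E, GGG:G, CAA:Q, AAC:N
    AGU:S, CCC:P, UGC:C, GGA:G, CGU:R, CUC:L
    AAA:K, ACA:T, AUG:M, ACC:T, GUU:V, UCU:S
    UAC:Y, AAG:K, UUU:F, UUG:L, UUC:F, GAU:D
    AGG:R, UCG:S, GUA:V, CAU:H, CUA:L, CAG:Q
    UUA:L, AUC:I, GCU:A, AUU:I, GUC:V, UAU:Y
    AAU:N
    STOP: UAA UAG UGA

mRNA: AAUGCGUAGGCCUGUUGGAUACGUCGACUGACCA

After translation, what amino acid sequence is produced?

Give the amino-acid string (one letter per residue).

start AUG at pos 1
pos 1: AUG -> M; peptide=M
pos 4: CGU -> R; peptide=MR
pos 7: AGG -> R; peptide=MRR
pos 10: CCU -> P; peptide=MRRP
pos 13: GUU -> V; peptide=MRRPV
pos 16: GGA -> G; peptide=MRRPVG
pos 19: UAC -> Y; peptide=MRRPVGY
pos 22: GUC -> V; peptide=MRRPVGYV
pos 25: GAC -> D; peptide=MRRPVGYVD
pos 28: UGA -> STOP

Answer: MRRPVGYVD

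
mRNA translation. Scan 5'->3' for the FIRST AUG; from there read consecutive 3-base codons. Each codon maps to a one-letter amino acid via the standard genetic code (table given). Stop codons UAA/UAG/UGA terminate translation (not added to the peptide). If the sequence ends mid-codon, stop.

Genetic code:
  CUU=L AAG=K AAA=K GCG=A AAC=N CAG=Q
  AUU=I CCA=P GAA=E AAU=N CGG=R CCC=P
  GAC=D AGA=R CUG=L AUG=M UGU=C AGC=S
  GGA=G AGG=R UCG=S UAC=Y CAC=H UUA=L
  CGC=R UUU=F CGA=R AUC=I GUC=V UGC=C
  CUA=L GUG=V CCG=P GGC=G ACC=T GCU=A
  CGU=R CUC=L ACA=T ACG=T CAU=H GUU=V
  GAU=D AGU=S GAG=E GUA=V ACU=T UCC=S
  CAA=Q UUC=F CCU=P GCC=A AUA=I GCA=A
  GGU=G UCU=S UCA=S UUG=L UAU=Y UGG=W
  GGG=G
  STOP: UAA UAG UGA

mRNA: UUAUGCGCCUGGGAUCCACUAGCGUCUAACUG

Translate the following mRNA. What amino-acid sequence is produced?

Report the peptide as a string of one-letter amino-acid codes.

Answer: MRLGSTSV

Derivation:
start AUG at pos 2
pos 2: AUG -> M; peptide=M
pos 5: CGC -> R; peptide=MR
pos 8: CUG -> L; peptide=MRL
pos 11: GGA -> G; peptide=MRLG
pos 14: UCC -> S; peptide=MRLGS
pos 17: ACU -> T; peptide=MRLGST
pos 20: AGC -> S; peptide=MRLGSTS
pos 23: GUC -> V; peptide=MRLGSTSV
pos 26: UAA -> STOP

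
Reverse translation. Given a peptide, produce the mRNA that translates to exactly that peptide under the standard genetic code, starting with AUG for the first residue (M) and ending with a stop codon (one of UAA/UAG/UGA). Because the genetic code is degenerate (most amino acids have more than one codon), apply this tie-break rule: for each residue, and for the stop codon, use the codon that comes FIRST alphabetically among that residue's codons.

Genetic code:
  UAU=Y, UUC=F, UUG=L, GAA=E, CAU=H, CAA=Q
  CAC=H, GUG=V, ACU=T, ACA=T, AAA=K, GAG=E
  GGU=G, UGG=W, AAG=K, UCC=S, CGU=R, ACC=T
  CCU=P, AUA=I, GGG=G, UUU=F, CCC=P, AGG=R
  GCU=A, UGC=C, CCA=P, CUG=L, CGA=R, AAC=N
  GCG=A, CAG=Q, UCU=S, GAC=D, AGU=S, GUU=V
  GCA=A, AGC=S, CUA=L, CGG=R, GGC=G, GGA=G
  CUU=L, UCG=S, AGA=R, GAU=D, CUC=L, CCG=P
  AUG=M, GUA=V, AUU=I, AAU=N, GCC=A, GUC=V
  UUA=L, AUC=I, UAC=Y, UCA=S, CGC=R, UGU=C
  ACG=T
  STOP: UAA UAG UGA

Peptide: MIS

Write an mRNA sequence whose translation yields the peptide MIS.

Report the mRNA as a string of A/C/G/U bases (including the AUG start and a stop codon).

residue 1: M -> AUG (start codon)
residue 2: I codons sorted = AUA,AUC,AUU -> pick first = AUA
residue 3: S codons sorted = AGC,AGU,UCA,UCC,UCG,UCU -> pick first = AGC
terminator: stop codons sorted = UAA,UAG,UGA -> pick first = UAA

Answer: mRNA: AUGAUAAGCUAA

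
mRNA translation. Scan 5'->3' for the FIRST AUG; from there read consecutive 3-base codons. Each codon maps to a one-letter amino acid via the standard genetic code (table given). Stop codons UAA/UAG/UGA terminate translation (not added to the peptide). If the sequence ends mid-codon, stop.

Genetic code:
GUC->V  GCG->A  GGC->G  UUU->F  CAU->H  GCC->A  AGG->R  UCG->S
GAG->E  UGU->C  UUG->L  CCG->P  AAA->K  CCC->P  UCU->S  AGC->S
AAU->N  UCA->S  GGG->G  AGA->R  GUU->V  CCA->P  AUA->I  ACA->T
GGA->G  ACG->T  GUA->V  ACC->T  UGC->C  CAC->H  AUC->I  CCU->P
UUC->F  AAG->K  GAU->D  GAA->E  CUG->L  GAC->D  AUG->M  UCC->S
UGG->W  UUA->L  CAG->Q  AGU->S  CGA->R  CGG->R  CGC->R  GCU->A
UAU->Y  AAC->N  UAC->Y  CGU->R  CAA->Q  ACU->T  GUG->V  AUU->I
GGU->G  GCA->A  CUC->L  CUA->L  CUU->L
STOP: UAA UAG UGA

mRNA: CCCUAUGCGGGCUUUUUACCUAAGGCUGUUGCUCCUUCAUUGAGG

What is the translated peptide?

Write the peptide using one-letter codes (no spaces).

start AUG at pos 4
pos 4: AUG -> M; peptide=M
pos 7: CGG -> R; peptide=MR
pos 10: GCU -> A; peptide=MRA
pos 13: UUU -> F; peptide=MRAF
pos 16: UAC -> Y; peptide=MRAFY
pos 19: CUA -> L; peptide=MRAFYL
pos 22: AGG -> R; peptide=MRAFYLR
pos 25: CUG -> L; peptide=MRAFYLRL
pos 28: UUG -> L; peptide=MRAFYLRLL
pos 31: CUC -> L; peptide=MRAFYLRLLL
pos 34: CUU -> L; peptide=MRAFYLRLLLL
pos 37: CAU -> H; peptide=MRAFYLRLLLLH
pos 40: UGA -> STOP

Answer: MRAFYLRLLLLH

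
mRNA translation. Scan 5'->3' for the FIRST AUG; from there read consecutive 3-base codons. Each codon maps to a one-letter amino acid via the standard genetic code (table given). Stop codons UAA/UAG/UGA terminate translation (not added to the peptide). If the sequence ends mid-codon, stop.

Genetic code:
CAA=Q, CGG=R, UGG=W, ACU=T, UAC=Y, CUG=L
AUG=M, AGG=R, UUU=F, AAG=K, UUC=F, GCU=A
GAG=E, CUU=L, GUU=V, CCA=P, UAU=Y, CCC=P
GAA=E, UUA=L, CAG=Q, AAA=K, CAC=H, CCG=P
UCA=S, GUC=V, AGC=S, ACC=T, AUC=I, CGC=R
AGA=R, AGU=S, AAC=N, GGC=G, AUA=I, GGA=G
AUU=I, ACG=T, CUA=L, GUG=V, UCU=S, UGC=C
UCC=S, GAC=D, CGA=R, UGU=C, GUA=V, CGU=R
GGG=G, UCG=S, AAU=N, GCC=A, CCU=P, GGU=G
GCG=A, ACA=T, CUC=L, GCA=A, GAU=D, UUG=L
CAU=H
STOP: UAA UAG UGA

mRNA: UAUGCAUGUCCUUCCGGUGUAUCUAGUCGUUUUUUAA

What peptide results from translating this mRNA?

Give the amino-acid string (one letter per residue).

start AUG at pos 1
pos 1: AUG -> M; peptide=M
pos 4: CAU -> H; peptide=MH
pos 7: GUC -> V; peptide=MHV
pos 10: CUU -> L; peptide=MHVL
pos 13: CCG -> P; peptide=MHVLP
pos 16: GUG -> V; peptide=MHVLPV
pos 19: UAU -> Y; peptide=MHVLPVY
pos 22: CUA -> L; peptide=MHVLPVYL
pos 25: GUC -> V; peptide=MHVLPVYLV
pos 28: GUU -> V; peptide=MHVLPVYLVV
pos 31: UUU -> F; peptide=MHVLPVYLVVF
pos 34: UAA -> STOP

Answer: MHVLPVYLVVF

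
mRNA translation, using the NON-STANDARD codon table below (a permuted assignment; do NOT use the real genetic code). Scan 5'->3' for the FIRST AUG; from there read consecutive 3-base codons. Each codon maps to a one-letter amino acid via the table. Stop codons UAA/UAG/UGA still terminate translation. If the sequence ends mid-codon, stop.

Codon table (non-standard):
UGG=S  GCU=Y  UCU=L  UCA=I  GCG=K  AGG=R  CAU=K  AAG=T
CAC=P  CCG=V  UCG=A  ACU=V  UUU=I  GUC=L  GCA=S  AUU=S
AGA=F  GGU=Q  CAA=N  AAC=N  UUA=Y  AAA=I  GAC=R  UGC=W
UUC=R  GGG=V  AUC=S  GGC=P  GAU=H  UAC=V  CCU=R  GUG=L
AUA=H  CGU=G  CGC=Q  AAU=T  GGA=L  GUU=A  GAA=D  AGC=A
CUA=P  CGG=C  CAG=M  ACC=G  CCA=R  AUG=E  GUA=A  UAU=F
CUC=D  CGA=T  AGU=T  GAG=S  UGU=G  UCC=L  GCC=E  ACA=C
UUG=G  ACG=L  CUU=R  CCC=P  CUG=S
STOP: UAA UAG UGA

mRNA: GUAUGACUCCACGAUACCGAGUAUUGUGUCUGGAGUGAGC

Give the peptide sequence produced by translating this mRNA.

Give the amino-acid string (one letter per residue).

start AUG at pos 2
pos 2: AUG -> E; peptide=E
pos 5: ACU -> V; peptide=EV
pos 8: CCA -> R; peptide=EVR
pos 11: CGA -> T; peptide=EVRT
pos 14: UAC -> V; peptide=EVRTV
pos 17: CGA -> T; peptide=EVRTVT
pos 20: GUA -> A; peptide=EVRTVTA
pos 23: UUG -> G; peptide=EVRTVTAG
pos 26: UGU -> G; peptide=EVRTVTAGG
pos 29: CUG -> S; peptide=EVRTVTAGGS
pos 32: GAG -> S; peptide=EVRTVTAGGSS
pos 35: UGA -> STOP

Answer: EVRTVTAGGSS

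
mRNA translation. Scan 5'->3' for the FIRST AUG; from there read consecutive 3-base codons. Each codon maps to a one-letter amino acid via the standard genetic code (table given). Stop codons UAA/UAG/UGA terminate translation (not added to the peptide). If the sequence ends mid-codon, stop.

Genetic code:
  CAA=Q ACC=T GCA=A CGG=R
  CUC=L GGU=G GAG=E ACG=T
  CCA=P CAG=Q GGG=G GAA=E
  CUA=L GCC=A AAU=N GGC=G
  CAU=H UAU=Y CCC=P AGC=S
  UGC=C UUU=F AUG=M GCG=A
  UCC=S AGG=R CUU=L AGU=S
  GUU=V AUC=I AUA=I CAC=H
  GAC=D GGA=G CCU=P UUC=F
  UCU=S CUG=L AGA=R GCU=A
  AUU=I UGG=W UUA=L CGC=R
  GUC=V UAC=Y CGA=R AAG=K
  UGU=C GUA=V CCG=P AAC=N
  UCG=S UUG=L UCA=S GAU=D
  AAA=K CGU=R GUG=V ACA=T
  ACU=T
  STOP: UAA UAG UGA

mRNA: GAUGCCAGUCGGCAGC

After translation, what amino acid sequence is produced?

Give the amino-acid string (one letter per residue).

start AUG at pos 1
pos 1: AUG -> M; peptide=M
pos 4: CCA -> P; peptide=MP
pos 7: GUC -> V; peptide=MPV
pos 10: GGC -> G; peptide=MPVG
pos 13: AGC -> S; peptide=MPVGS
pos 16: only 0 nt remain (<3), stop (end of mRNA)

Answer: MPVGS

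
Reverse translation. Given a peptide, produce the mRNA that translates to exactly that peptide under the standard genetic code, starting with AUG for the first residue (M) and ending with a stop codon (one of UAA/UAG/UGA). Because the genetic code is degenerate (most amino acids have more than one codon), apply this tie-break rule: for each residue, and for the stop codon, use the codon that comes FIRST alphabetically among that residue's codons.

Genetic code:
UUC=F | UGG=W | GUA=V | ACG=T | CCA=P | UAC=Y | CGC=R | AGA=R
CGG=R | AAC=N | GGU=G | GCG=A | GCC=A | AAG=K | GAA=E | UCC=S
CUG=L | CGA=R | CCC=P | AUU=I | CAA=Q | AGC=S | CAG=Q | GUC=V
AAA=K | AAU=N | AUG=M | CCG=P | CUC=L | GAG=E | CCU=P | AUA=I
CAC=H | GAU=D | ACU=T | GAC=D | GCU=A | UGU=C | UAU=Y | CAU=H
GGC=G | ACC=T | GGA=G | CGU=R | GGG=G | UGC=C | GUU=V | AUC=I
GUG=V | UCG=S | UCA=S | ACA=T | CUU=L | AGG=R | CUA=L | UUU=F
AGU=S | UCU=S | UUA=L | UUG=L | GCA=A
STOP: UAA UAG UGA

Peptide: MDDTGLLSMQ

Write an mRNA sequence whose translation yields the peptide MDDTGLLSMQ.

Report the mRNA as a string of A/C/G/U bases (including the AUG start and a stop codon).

Answer: mRNA: AUGGACGACACAGGACUACUAAGCAUGCAAUAA

Derivation:
residue 1: M -> AUG (start codon)
residue 2: D codons sorted = GAC,GAU -> pick first = GAC
residue 3: D codons sorted = GAC,GAU -> pick first = GAC
residue 4: T codons sorted = ACA,ACC,ACG,ACU -> pick first = ACA
residue 5: G codons sorted = GGA,GGC,GGG,GGU -> pick first = GGA
residue 6: L codons sorted = CUA,CUC,CUG,CUU,UUA,UUG -> pick first = CUA
residue 7: L codons sorted = CUA,CUC,CUG,CUU,UUA,UUG -> pick first = CUA
residue 8: S codons sorted = AGC,AGU,UCA,UCC,UCG,UCU -> pick first = AGC
residue 9: M -> AUG (only codon)
residue 10: Q codons sorted = CAA,CAG -> pick first = CAA
terminator: stop codons sorted = UAA,UAG,UGA -> pick first = UAA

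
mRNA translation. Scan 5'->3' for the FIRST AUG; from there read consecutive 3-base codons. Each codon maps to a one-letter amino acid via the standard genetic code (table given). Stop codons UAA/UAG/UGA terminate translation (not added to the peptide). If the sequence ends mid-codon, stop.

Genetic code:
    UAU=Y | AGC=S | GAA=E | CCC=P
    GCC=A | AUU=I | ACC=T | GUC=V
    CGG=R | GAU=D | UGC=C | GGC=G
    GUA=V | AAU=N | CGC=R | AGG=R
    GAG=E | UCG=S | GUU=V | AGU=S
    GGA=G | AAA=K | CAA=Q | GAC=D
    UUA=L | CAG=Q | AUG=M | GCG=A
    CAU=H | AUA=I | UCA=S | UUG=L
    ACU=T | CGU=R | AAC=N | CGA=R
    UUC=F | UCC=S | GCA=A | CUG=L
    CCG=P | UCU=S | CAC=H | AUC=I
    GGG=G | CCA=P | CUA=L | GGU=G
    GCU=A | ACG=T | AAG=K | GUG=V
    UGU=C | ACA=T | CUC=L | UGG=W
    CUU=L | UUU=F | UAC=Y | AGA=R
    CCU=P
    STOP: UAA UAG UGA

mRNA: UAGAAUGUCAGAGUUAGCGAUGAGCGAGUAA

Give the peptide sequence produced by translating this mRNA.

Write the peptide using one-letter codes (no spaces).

start AUG at pos 4
pos 4: AUG -> M; peptide=M
pos 7: UCA -> S; peptide=MS
pos 10: GAG -> E; peptide=MSE
pos 13: UUA -> L; peptide=MSEL
pos 16: GCG -> A; peptide=MSELA
pos 19: AUG -> M; peptide=MSELAM
pos 22: AGC -> S; peptide=MSELAMS
pos 25: GAG -> E; peptide=MSELAMSE
pos 28: UAA -> STOP

Answer: MSELAMSE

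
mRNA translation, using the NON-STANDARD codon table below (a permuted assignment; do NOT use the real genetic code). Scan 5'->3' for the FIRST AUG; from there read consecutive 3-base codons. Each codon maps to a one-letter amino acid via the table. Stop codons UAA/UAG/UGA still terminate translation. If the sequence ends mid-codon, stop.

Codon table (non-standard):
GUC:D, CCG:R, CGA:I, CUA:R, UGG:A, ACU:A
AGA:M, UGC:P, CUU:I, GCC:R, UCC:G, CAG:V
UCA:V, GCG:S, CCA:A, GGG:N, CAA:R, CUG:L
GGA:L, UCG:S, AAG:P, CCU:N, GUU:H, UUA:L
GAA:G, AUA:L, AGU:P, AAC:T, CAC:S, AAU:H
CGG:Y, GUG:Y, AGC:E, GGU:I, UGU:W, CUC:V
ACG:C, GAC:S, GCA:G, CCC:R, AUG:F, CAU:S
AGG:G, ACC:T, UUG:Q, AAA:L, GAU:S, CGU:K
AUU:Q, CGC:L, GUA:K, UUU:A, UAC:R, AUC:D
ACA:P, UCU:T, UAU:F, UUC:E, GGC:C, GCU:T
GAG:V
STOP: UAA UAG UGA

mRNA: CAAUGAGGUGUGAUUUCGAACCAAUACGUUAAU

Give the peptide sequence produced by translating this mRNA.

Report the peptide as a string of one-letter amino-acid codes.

start AUG at pos 2
pos 2: AUG -> F; peptide=F
pos 5: AGG -> G; peptide=FG
pos 8: UGU -> W; peptide=FGW
pos 11: GAU -> S; peptide=FGWS
pos 14: UUC -> E; peptide=FGWSE
pos 17: GAA -> G; peptide=FGWSEG
pos 20: CCA -> A; peptide=FGWSEGA
pos 23: AUA -> L; peptide=FGWSEGAL
pos 26: CGU -> K; peptide=FGWSEGALK
pos 29: UAA -> STOP

Answer: FGWSEGALK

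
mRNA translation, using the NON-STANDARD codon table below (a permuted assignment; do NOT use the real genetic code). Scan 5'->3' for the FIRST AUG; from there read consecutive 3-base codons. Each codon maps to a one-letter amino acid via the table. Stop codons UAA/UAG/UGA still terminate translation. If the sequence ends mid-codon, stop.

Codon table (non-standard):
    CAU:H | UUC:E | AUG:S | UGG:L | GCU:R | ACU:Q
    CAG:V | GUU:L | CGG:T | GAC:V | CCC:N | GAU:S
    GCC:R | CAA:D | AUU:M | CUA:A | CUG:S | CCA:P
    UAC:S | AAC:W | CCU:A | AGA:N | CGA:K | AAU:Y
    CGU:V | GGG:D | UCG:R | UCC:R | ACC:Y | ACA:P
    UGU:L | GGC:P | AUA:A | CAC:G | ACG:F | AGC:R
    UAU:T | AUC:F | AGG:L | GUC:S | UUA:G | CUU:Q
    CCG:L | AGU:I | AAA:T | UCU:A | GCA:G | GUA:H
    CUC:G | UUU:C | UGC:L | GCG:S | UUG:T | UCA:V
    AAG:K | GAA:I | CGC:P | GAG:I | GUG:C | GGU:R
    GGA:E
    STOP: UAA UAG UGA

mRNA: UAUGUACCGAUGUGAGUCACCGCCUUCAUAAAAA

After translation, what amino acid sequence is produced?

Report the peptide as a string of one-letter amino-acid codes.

start AUG at pos 1
pos 1: AUG -> S; peptide=S
pos 4: UAC -> S; peptide=SS
pos 7: CGA -> K; peptide=SSK
pos 10: UGU -> L; peptide=SSKL
pos 13: GAG -> I; peptide=SSKLI
pos 16: UCA -> V; peptide=SSKLIV
pos 19: CCG -> L; peptide=SSKLIVL
pos 22: CCU -> A; peptide=SSKLIVLA
pos 25: UCA -> V; peptide=SSKLIVLAV
pos 28: UAA -> STOP

Answer: SSKLIVLAV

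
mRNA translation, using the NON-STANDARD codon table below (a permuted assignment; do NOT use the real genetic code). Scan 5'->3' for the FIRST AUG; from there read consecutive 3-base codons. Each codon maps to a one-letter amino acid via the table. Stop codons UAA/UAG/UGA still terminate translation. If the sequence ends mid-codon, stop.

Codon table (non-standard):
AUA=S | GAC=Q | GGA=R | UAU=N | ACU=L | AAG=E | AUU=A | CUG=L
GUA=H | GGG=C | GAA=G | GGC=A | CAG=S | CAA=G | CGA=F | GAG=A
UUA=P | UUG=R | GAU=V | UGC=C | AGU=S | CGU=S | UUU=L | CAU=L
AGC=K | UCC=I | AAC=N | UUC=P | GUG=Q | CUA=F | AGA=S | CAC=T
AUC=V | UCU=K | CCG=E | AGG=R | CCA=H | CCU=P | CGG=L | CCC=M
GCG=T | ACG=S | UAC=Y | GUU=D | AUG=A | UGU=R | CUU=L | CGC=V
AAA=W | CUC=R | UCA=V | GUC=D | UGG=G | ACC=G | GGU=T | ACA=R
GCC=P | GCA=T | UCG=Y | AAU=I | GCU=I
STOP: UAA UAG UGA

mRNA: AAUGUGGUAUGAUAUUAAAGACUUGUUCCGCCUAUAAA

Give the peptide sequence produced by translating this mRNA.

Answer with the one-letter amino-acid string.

Answer: AGNVAWQRPVF

Derivation:
start AUG at pos 1
pos 1: AUG -> A; peptide=A
pos 4: UGG -> G; peptide=AG
pos 7: UAU -> N; peptide=AGN
pos 10: GAU -> V; peptide=AGNV
pos 13: AUU -> A; peptide=AGNVA
pos 16: AAA -> W; peptide=AGNVAW
pos 19: GAC -> Q; peptide=AGNVAWQ
pos 22: UUG -> R; peptide=AGNVAWQR
pos 25: UUC -> P; peptide=AGNVAWQRP
pos 28: CGC -> V; peptide=AGNVAWQRPV
pos 31: CUA -> F; peptide=AGNVAWQRPVF
pos 34: UAA -> STOP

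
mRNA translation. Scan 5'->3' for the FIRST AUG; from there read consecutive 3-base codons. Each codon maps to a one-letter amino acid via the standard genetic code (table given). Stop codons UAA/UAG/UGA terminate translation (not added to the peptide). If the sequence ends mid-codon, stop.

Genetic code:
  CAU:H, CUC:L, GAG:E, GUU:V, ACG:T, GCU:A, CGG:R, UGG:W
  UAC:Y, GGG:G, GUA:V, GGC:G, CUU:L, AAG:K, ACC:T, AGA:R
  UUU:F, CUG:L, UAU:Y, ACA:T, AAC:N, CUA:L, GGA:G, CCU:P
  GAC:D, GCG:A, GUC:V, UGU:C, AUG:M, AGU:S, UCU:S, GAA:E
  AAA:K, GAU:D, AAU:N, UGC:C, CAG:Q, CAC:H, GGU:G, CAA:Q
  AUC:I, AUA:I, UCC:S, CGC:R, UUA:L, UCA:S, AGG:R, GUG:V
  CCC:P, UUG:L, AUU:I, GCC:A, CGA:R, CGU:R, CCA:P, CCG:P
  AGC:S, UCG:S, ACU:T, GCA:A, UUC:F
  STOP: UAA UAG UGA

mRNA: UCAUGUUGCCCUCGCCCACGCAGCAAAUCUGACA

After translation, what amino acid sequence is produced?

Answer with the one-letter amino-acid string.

start AUG at pos 2
pos 2: AUG -> M; peptide=M
pos 5: UUG -> L; peptide=ML
pos 8: CCC -> P; peptide=MLP
pos 11: UCG -> S; peptide=MLPS
pos 14: CCC -> P; peptide=MLPSP
pos 17: ACG -> T; peptide=MLPSPT
pos 20: CAG -> Q; peptide=MLPSPTQ
pos 23: CAA -> Q; peptide=MLPSPTQQ
pos 26: AUC -> I; peptide=MLPSPTQQI
pos 29: UGA -> STOP

Answer: MLPSPTQQI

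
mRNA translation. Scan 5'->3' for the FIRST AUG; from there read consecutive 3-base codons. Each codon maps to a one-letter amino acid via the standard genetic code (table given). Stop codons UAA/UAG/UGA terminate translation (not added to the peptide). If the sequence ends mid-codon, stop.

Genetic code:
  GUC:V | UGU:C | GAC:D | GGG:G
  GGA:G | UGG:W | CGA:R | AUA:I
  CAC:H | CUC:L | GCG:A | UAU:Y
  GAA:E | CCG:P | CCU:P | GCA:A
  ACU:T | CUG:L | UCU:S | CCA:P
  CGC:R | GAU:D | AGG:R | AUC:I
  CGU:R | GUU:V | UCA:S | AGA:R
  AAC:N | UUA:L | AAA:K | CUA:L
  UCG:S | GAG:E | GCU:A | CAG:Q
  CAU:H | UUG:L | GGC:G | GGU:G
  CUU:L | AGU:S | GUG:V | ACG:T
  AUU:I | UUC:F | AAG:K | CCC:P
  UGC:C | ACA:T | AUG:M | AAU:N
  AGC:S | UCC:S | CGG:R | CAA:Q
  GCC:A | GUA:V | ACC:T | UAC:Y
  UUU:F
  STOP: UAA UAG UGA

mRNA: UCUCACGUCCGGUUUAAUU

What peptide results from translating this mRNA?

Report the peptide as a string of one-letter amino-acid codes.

Answer: (empty: no AUG start codon)

Derivation:
no AUG start codon found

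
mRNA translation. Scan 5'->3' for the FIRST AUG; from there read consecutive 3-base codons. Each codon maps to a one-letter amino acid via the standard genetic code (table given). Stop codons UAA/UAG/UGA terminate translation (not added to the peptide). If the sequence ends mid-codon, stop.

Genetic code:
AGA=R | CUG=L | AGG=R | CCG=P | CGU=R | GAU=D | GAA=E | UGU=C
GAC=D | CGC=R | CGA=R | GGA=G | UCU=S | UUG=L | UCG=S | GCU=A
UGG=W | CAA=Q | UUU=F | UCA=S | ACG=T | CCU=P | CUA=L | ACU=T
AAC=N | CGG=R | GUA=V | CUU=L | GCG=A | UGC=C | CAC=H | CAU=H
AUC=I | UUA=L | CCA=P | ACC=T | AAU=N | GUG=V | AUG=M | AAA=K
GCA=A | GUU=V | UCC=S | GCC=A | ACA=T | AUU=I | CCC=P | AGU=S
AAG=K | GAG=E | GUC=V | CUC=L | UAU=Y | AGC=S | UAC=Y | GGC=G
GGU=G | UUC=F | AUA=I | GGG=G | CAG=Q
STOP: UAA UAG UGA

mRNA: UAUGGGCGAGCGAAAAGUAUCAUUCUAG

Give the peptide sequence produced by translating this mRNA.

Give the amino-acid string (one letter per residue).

start AUG at pos 1
pos 1: AUG -> M; peptide=M
pos 4: GGC -> G; peptide=MG
pos 7: GAG -> E; peptide=MGE
pos 10: CGA -> R; peptide=MGER
pos 13: AAA -> K; peptide=MGERK
pos 16: GUA -> V; peptide=MGERKV
pos 19: UCA -> S; peptide=MGERKVS
pos 22: UUC -> F; peptide=MGERKVSF
pos 25: UAG -> STOP

Answer: MGERKVSF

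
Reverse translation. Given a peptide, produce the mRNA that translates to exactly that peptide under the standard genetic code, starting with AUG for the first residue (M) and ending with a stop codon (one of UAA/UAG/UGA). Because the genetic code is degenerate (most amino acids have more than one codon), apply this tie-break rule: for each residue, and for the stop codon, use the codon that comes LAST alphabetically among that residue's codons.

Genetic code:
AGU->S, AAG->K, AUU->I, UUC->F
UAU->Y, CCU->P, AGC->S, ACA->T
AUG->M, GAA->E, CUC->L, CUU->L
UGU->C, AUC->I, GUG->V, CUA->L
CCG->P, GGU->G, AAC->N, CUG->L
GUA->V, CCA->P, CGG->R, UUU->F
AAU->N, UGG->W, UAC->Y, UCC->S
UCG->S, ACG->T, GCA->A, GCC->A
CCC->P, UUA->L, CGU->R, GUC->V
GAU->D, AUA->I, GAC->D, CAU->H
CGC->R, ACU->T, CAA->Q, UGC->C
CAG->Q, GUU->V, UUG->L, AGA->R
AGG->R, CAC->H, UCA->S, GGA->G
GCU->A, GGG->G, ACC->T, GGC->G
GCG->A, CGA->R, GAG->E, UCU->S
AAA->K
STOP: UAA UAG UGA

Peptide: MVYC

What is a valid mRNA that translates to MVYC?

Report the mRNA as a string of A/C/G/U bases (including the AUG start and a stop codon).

residue 1: M -> AUG (start codon)
residue 2: V codons sorted = GUA,GUC,GUG,GUU -> pick last = GUU
residue 3: Y codons sorted = UAC,UAU -> pick last = UAU
residue 4: C codons sorted = UGC,UGU -> pick last = UGU
terminator: stop codons sorted = UAA,UAG,UGA -> pick last = UGA

Answer: mRNA: AUGGUUUAUUGUUGA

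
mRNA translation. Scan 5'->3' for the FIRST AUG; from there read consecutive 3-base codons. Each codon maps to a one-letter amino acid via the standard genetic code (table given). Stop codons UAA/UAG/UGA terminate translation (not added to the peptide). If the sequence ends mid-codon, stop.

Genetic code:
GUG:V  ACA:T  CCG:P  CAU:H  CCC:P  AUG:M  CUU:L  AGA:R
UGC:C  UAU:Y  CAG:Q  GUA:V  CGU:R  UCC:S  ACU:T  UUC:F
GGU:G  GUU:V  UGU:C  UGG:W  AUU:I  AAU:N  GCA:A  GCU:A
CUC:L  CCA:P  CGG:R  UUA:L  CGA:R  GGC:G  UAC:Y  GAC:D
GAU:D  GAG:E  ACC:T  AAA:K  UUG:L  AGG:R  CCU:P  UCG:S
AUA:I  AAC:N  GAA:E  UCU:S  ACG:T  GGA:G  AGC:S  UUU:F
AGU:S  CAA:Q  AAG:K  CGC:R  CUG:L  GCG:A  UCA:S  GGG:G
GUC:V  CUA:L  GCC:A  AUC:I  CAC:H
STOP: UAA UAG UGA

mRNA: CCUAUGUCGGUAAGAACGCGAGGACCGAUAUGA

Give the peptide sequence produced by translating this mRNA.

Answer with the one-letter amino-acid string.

Answer: MSVRTRGPI

Derivation:
start AUG at pos 3
pos 3: AUG -> M; peptide=M
pos 6: UCG -> S; peptide=MS
pos 9: GUA -> V; peptide=MSV
pos 12: AGA -> R; peptide=MSVR
pos 15: ACG -> T; peptide=MSVRT
pos 18: CGA -> R; peptide=MSVRTR
pos 21: GGA -> G; peptide=MSVRTRG
pos 24: CCG -> P; peptide=MSVRTRGP
pos 27: AUA -> I; peptide=MSVRTRGPI
pos 30: UGA -> STOP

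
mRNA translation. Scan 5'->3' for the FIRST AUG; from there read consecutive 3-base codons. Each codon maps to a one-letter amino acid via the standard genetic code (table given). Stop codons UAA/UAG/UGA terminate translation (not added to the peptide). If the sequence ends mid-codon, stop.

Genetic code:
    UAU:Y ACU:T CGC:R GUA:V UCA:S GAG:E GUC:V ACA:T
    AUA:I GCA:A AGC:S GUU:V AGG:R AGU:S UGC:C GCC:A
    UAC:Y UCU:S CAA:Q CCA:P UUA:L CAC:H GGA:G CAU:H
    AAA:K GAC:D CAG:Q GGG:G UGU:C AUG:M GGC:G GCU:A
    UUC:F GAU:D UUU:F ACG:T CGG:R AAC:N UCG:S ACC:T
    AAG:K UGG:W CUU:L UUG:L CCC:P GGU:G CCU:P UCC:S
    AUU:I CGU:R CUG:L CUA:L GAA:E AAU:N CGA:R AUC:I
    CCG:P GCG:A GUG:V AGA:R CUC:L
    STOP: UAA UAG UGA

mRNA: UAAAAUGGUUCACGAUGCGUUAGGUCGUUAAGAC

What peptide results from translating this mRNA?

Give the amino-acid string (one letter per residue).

start AUG at pos 4
pos 4: AUG -> M; peptide=M
pos 7: GUU -> V; peptide=MV
pos 10: CAC -> H; peptide=MVH
pos 13: GAU -> D; peptide=MVHD
pos 16: GCG -> A; peptide=MVHDA
pos 19: UUA -> L; peptide=MVHDAL
pos 22: GGU -> G; peptide=MVHDALG
pos 25: CGU -> R; peptide=MVHDALGR
pos 28: UAA -> STOP

Answer: MVHDALGR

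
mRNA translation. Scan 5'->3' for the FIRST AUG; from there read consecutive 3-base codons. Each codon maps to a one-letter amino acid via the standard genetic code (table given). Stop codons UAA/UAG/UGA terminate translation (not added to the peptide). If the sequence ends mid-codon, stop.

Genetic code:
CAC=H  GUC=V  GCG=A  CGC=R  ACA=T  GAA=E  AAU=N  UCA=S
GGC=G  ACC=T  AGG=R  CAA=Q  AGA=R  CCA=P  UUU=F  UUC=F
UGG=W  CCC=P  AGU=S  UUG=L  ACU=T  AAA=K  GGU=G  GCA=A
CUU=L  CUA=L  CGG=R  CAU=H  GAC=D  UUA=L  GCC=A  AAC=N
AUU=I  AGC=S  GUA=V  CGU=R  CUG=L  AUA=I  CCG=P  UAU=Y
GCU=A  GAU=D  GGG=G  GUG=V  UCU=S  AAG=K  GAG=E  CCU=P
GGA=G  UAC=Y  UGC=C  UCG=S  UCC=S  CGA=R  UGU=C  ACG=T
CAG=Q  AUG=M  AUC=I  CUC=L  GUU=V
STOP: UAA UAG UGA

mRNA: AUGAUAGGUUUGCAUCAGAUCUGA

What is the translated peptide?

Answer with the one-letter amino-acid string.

start AUG at pos 0
pos 0: AUG -> M; peptide=M
pos 3: AUA -> I; peptide=MI
pos 6: GGU -> G; peptide=MIG
pos 9: UUG -> L; peptide=MIGL
pos 12: CAU -> H; peptide=MIGLH
pos 15: CAG -> Q; peptide=MIGLHQ
pos 18: AUC -> I; peptide=MIGLHQI
pos 21: UGA -> STOP

Answer: MIGLHQI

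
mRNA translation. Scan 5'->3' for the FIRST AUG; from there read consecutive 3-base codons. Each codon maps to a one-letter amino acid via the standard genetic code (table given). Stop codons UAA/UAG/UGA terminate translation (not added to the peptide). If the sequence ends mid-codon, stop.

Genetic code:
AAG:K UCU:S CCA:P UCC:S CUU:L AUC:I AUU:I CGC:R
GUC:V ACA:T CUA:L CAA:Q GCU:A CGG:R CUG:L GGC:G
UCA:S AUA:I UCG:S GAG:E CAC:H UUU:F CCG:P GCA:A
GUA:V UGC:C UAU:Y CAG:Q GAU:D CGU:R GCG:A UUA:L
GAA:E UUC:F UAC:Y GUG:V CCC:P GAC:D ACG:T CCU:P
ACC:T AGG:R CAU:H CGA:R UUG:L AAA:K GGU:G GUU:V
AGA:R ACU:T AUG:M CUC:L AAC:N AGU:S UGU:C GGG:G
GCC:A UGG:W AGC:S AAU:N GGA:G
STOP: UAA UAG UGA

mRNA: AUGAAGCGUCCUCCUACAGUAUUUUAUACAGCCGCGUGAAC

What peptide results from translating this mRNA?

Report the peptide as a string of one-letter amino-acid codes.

start AUG at pos 0
pos 0: AUG -> M; peptide=M
pos 3: AAG -> K; peptide=MK
pos 6: CGU -> R; peptide=MKR
pos 9: CCU -> P; peptide=MKRP
pos 12: CCU -> P; peptide=MKRPP
pos 15: ACA -> T; peptide=MKRPPT
pos 18: GUA -> V; peptide=MKRPPTV
pos 21: UUU -> F; peptide=MKRPPTVF
pos 24: UAU -> Y; peptide=MKRPPTVFY
pos 27: ACA -> T; peptide=MKRPPTVFYT
pos 30: GCC -> A; peptide=MKRPPTVFYTA
pos 33: GCG -> A; peptide=MKRPPTVFYTAA
pos 36: UGA -> STOP

Answer: MKRPPTVFYTAA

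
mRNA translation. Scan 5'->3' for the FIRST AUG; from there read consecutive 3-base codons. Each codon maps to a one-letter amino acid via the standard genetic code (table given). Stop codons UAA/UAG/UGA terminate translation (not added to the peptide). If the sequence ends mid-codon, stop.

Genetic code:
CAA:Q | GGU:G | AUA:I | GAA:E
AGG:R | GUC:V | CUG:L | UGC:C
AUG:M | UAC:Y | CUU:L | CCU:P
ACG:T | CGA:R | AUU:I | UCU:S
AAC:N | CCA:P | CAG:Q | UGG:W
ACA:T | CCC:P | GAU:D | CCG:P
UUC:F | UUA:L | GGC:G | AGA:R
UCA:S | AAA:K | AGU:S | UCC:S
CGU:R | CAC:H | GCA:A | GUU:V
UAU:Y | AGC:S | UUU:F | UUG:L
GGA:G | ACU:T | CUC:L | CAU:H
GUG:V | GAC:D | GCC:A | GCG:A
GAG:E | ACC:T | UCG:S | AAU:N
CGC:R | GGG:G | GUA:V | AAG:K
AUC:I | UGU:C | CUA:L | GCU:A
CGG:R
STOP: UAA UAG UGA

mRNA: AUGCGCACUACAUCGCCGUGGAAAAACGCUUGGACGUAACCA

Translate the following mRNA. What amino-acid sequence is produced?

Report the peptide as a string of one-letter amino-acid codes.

start AUG at pos 0
pos 0: AUG -> M; peptide=M
pos 3: CGC -> R; peptide=MR
pos 6: ACU -> T; peptide=MRT
pos 9: ACA -> T; peptide=MRTT
pos 12: UCG -> S; peptide=MRTTS
pos 15: CCG -> P; peptide=MRTTSP
pos 18: UGG -> W; peptide=MRTTSPW
pos 21: AAA -> K; peptide=MRTTSPWK
pos 24: AAC -> N; peptide=MRTTSPWKN
pos 27: GCU -> A; peptide=MRTTSPWKNA
pos 30: UGG -> W; peptide=MRTTSPWKNAW
pos 33: ACG -> T; peptide=MRTTSPWKNAWT
pos 36: UAA -> STOP

Answer: MRTTSPWKNAWT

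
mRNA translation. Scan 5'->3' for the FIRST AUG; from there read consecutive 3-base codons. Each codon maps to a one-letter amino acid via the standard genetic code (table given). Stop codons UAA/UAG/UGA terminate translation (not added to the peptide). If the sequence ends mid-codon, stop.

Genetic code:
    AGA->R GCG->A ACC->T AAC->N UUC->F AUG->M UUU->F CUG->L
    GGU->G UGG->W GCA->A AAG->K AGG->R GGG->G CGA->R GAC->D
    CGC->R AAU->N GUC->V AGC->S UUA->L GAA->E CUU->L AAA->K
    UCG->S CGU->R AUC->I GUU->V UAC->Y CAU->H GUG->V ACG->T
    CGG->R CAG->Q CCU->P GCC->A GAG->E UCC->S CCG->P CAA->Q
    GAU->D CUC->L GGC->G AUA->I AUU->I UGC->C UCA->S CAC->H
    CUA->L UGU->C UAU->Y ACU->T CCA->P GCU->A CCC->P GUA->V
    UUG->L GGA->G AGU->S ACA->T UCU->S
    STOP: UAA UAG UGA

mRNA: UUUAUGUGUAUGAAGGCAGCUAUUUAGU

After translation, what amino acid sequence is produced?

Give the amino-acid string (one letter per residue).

Answer: MCMKAAI

Derivation:
start AUG at pos 3
pos 3: AUG -> M; peptide=M
pos 6: UGU -> C; peptide=MC
pos 9: AUG -> M; peptide=MCM
pos 12: AAG -> K; peptide=MCMK
pos 15: GCA -> A; peptide=MCMKA
pos 18: GCU -> A; peptide=MCMKAA
pos 21: AUU -> I; peptide=MCMKAAI
pos 24: UAG -> STOP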